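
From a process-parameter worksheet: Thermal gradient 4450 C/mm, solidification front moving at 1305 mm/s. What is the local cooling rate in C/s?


CR = 4450 * 1305 = 5807250 C/s


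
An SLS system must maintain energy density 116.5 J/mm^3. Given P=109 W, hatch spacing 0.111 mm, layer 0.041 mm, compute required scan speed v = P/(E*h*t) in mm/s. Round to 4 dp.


v = 109 / (116.5*0.111*0.041) = 205.5861 mm/s


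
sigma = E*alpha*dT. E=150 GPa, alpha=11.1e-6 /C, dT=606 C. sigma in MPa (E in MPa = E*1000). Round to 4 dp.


sigma = 150*1000 * 11.1e-6 * 606 = 1008.99 MPa


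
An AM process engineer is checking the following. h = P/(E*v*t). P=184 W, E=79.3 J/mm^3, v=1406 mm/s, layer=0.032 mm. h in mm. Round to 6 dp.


h = 184 / (79.3*1406*0.032) = 0.051571 mm


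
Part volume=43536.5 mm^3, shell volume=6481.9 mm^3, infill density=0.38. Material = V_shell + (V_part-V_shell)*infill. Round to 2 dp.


V_infill = (43536.5 - 6481.9) * 0.38 = 14080.75
V_total = 6481.9 + 14080.75 = 20562.65 mm^3


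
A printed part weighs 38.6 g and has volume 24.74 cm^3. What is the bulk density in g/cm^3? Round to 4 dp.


rho = 38.6 / 24.74 = 1.5602 g/cm^3


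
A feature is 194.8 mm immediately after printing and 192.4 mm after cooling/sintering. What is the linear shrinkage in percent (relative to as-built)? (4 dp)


Shrinkage = ((194.8-192.4)/194.8)*100 = 1.232 %


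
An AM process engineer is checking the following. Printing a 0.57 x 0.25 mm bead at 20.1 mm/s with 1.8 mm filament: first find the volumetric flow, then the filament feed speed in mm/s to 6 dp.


Q = 0.57 * 0.25 * 20.1 = 2.86425 mm^3/s
A_fil = pi*(1.8/2)^2 = 2.54469005 mm^2
v_feed = 2.86425 / 2.54469005 = 1.125579 mm/s


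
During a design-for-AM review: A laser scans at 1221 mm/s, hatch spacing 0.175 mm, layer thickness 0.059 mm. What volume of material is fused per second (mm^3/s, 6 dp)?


Rate = 1221 * 0.175 * 0.059 = 12.606825 mm^3/s


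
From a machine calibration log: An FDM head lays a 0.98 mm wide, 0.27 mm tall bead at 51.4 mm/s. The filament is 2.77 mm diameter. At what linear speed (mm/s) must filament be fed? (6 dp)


Q = 0.98 * 0.27 * 51.4 = 13.60044 mm^3/s
A_fil = pi*(2.77/2)^2 = 6.02628157 mm^2
v_feed = 13.60044 / 6.02628157 = 2.256854 mm/s


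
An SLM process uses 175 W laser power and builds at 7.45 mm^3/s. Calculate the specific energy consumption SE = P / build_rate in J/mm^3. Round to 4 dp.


SE = 175 / 7.45 = 23.4899 J/mm^3


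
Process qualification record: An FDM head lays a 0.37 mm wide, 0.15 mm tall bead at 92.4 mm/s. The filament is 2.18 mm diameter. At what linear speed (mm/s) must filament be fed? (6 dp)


Q = 0.37 * 0.15 * 92.4 = 5.1282 mm^3/s
A_fil = pi*(2.18/2)^2 = 3.73252623 mm^2
v_feed = 5.1282 / 3.73252623 = 1.373922 mm/s


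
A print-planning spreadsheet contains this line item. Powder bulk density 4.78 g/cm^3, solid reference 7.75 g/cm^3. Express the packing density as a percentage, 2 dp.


Packing = (4.78/7.75)*100 = 61.68 %


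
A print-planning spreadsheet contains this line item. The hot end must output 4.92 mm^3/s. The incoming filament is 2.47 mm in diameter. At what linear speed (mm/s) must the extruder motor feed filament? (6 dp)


A = pi*(2.47/2)^2 = 4.791636
v = 4.92 / 4.791636 = 1.026789 mm/s


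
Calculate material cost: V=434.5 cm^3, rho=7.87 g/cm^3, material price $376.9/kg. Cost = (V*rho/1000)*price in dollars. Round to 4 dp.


Mass = 434.5*7.87/1000 = 3.419515 kg
Cost = 3.419515 * 376.9 = 1288.8152 $


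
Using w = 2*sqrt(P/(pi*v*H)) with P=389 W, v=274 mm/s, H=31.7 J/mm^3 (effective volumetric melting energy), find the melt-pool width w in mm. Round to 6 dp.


w = 2*sqrt(389/(pi*274*31.7)) = 0.238795 mm


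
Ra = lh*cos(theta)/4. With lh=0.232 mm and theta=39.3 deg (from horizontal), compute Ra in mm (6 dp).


Ra = 0.232 * cos(39.3) / 4 = 0.044883 mm


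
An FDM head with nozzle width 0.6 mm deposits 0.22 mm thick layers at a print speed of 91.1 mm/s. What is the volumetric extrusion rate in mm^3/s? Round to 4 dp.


Rate = 0.6 * 0.22 * 91.1 = 12.0252 mm^3/s


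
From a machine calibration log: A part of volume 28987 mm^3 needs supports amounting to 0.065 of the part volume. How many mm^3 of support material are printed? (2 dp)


V_support = 28987 * 0.065 = 1884.16 mm^3


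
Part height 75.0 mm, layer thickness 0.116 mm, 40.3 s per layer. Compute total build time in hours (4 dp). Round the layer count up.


Layers = ceil(75.0/0.116) = 647
t = 647 * 40.3 / 3600 = 7.2428 hrs


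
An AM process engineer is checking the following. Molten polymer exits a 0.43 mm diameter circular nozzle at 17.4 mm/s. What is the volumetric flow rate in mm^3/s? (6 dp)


A = pi*(0.43/2)^2 = 0.14522012 mm^2
Q = 0.14522012 * 17.4 = 2.52683 mm^3/s


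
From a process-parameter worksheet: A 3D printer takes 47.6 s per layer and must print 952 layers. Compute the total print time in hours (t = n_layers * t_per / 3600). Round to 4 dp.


t = 952 * 47.6 / 3600 = 12.5876 hrs


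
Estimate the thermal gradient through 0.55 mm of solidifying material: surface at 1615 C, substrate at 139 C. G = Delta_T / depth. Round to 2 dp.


G = (1615-139)/0.55 = 2683.64 C/mm


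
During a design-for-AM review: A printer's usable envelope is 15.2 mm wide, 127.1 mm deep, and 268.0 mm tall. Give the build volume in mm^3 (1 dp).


V = 15.2 * 127.1 * 268.0 = 517754.6 mm^3


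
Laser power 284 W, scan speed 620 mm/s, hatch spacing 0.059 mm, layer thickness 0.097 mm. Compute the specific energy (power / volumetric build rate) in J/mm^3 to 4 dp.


Build rate = 620 * 0.059 * 0.097 = 3.54826 mm^3/s
SE = 284 / 3.54826 = 80.0392 J/mm^3


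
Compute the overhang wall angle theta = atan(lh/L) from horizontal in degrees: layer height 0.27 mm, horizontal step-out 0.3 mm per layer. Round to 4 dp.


angle = atan(0.27/0.3) = 41.9872 degrees


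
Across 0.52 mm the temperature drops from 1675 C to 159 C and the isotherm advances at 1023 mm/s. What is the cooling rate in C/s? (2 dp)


G = (1675-159)/0.52 = 2915.38461538 C/mm
CR = 2915.38461538 * 1023 = 2982438.46 C/s


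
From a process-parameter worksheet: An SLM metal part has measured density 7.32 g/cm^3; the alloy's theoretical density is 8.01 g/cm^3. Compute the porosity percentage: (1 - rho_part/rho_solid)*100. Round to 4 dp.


Porosity = (1-7.32/8.01)*100 = 8.6142 %


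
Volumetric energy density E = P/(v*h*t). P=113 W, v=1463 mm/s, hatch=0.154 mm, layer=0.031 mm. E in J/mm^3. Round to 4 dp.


E = 113 / (1463*0.154*0.031) = 16.179 J/mm^3


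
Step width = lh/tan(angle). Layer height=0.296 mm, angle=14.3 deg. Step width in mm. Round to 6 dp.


step = 0.296 / tan(14.3) = 1.161254 mm


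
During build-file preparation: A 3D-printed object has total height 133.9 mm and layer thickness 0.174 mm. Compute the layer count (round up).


Layers = ceil(133.9/0.174) = 770


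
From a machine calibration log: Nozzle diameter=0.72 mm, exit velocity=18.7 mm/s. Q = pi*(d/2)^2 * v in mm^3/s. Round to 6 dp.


A = pi*(0.72/2)^2 = 0.40715041 mm^2
Q = 0.40715041 * 18.7 = 7.613713 mm^3/s


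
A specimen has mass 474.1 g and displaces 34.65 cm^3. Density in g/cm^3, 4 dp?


rho = 474.1 / 34.65 = 13.6825 g/cm^3


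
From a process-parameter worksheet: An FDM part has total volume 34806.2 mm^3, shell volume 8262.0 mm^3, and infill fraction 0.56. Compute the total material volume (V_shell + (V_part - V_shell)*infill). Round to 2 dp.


V_infill = (34806.2 - 8262.0) * 0.56 = 14864.75
V_total = 8262.0 + 14864.75 = 23126.75 mm^3


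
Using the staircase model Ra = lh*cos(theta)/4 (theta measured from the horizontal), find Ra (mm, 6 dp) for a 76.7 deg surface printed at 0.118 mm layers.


Ra = 0.118 * cos(76.7) / 4 = 0.006786 mm


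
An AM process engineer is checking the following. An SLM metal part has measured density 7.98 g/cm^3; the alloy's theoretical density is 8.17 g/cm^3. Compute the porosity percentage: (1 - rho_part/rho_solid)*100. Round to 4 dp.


Porosity = (1-7.98/8.17)*100 = 2.3256 %


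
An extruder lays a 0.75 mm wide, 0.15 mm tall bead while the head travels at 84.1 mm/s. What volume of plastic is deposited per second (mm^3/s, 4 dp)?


Rate = 0.75 * 0.15 * 84.1 = 9.4613 mm^3/s


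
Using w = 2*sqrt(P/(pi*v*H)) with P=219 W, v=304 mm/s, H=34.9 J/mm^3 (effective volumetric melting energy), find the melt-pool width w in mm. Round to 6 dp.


w = 2*sqrt(219/(pi*304*34.9)) = 0.162117 mm


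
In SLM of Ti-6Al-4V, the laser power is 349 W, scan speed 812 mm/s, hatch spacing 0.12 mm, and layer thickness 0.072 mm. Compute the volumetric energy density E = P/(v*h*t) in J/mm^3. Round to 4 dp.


E = 349 / (812*0.12*0.072) = 49.7457 J/mm^3


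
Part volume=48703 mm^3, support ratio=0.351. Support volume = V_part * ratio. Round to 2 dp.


V_support = 48703 * 0.351 = 17094.75 mm^3


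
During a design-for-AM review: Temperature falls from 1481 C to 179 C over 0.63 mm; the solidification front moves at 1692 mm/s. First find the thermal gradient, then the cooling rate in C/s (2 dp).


G = (1481-179)/0.63 = 2066.66666667 C/mm
CR = 2066.66666667 * 1692 = 3496800.0 C/s


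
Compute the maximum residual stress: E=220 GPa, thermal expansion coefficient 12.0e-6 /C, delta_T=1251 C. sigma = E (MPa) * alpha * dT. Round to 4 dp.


sigma = 220*1000 * 12.0e-6 * 1251 = 3302.64 MPa


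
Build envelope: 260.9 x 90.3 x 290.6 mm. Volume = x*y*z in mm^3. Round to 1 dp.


V = 260.9 * 90.3 * 290.6 = 6846323.9 mm^3


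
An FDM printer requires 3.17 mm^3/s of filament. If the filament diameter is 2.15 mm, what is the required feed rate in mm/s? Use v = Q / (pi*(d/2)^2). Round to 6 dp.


A = pi*(2.15/2)^2 = 3.630503
v = 3.17 / 3.630503 = 0.873157 mm/s


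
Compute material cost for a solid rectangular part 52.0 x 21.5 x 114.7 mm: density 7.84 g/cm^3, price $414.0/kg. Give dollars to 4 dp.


V = 52.0 * 21.5 * 114.7 = 128234.6 mm^3 = 128.2346 cm^3
Mass = 128.2346 * 7.84 / 1000 = 1.00535926 kg
Cost = 1.00535926 * 414.0 = 416.2187 $


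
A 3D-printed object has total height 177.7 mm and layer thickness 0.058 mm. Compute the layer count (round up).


Layers = ceil(177.7/0.058) = 3064


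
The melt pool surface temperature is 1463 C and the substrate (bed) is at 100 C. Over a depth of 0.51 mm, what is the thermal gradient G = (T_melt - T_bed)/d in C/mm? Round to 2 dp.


G = (1463-100)/0.51 = 2672.55 C/mm


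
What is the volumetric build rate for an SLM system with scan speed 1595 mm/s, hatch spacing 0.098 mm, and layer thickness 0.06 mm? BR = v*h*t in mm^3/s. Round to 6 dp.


Rate = 1595 * 0.098 * 0.06 = 9.3786 mm^3/s


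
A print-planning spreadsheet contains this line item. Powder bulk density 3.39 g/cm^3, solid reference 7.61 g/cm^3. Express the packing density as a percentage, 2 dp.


Packing = (3.39/7.61)*100 = 44.55 %


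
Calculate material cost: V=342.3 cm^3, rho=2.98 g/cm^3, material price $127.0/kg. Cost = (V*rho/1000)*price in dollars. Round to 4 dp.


Mass = 342.3*2.98/1000 = 1.020054 kg
Cost = 1.020054 * 127.0 = 129.5469 $


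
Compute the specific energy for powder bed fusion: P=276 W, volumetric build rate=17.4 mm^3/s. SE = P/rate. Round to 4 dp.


SE = 276 / 17.4 = 15.8621 J/mm^3


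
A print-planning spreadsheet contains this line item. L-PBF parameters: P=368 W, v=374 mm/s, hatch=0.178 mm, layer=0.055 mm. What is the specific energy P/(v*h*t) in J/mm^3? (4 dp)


Build rate = 374 * 0.178 * 0.055 = 3.66146 mm^3/s
SE = 368 / 3.66146 = 100.5064 J/mm^3


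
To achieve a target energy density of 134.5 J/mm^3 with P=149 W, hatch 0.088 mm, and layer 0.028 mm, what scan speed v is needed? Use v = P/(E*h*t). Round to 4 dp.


v = 149 / (134.5*0.088*0.028) = 449.5969 mm/s


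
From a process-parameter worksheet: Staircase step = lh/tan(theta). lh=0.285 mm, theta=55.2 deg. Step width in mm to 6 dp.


step = 0.285 / tan(55.2) = 0.19808 mm


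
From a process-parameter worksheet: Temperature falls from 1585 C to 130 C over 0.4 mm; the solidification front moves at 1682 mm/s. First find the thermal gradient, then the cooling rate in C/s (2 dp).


G = (1585-130)/0.4 = 3637.5 C/mm
CR = 3637.5 * 1682 = 6118275.0 C/s


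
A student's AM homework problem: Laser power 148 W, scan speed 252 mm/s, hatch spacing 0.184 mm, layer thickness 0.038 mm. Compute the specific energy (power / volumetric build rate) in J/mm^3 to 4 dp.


Build rate = 252 * 0.184 * 0.038 = 1.761984 mm^3/s
SE = 148 / 1.761984 = 83.9962 J/mm^3


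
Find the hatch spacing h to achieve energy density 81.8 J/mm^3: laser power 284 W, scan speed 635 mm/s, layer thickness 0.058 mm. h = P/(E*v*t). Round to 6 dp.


h = 284 / (81.8*635*0.058) = 0.094268 mm


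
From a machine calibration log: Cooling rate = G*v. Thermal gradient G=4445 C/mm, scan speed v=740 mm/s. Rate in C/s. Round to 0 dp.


CR = 4445 * 740 = 3289300 C/s


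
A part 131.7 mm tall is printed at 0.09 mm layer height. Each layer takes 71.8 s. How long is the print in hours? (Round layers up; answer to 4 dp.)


Layers = ceil(131.7/0.09) = 1464
t = 1464 * 71.8 / 3600 = 29.1987 hrs


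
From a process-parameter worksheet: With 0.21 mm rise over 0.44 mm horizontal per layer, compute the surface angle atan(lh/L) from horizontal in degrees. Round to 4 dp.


angle = atan(0.21/0.44) = 25.5139 degrees


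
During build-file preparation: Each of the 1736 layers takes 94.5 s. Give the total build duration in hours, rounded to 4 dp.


t = 1736 * 94.5 / 3600 = 45.57 hrs


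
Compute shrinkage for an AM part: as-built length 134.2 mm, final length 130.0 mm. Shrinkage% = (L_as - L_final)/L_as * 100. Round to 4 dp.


Shrinkage = ((134.2-130.0)/134.2)*100 = 3.1297 %


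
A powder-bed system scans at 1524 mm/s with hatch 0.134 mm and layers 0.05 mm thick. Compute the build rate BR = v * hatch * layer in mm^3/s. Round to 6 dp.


Rate = 1524 * 0.134 * 0.05 = 10.2108 mm^3/s


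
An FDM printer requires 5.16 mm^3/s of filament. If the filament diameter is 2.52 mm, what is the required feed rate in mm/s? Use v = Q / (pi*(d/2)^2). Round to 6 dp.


A = pi*(2.52/2)^2 = 4.987592
v = 5.16 / 4.987592 = 1.034567 mm/s


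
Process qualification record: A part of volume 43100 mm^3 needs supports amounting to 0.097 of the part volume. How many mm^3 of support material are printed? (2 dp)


V_support = 43100 * 0.097 = 4180.7 mm^3


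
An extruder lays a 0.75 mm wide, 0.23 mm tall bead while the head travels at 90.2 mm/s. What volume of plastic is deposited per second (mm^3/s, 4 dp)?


Rate = 0.75 * 0.23 * 90.2 = 15.5595 mm^3/s


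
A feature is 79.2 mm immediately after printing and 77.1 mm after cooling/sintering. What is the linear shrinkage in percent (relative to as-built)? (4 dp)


Shrinkage = ((79.2-77.1)/79.2)*100 = 2.6515 %


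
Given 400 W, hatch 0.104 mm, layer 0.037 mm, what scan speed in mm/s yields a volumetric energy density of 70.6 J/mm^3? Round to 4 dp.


v = 400 / (70.6*0.104*0.037) = 1472.3811 mm/s


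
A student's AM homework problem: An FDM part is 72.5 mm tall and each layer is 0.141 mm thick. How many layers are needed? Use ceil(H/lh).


Layers = ceil(72.5/0.141) = 515


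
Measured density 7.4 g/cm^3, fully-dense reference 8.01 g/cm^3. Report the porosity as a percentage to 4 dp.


Porosity = (1-7.4/8.01)*100 = 7.6155 %


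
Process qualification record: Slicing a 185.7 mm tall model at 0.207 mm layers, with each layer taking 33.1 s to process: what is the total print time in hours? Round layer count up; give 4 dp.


Layers = ceil(185.7/0.207) = 898
t = 898 * 33.1 / 3600 = 8.2566 hrs


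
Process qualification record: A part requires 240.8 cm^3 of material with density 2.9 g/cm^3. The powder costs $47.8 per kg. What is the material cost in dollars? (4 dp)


Mass = 240.8*2.9/1000 = 0.69832 kg
Cost = 0.69832 * 47.8 = 33.3797 $


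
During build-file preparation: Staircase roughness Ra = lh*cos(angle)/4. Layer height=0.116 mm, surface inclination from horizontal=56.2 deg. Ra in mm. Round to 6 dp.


Ra = 0.116 * cos(56.2) / 4 = 0.016133 mm


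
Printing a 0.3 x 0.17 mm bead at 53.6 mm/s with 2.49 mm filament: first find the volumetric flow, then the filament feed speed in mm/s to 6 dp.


Q = 0.3 * 0.17 * 53.6 = 2.7336 mm^3/s
A_fil = pi*(2.49/2)^2 = 4.86954715 mm^2
v_feed = 2.7336 / 4.86954715 = 0.561366 mm/s


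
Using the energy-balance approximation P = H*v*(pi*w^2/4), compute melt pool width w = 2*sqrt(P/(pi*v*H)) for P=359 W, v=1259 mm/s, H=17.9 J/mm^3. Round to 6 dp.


w = 2*sqrt(359/(pi*1259*17.9)) = 0.142417 mm


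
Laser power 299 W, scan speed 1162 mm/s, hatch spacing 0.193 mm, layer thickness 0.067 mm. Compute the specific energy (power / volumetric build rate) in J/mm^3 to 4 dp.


Build rate = 1162 * 0.193 * 0.067 = 15.025822 mm^3/s
SE = 299 / 15.025822 = 19.8991 J/mm^3


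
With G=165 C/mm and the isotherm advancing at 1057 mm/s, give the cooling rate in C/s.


CR = 165 * 1057 = 174405 C/s


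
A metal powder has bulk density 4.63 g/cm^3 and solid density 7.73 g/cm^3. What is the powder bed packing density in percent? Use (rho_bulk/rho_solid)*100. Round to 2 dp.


Packing = (4.63/7.73)*100 = 59.9 %


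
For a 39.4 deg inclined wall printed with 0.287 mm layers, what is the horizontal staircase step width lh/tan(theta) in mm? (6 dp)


step = 0.287 / tan(39.4) = 0.3494 mm


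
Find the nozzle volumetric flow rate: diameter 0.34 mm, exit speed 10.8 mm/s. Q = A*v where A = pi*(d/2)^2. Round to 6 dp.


A = pi*(0.34/2)^2 = 0.09079203 mm^2
Q = 0.09079203 * 10.8 = 0.980554 mm^3/s


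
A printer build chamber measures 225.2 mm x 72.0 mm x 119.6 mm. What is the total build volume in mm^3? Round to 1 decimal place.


V = 225.2 * 72.0 * 119.6 = 1939242.2 mm^3


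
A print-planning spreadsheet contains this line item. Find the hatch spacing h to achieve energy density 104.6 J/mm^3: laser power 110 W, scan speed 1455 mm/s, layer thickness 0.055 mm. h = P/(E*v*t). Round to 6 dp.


h = 110 / (104.6*1455*0.055) = 0.013141 mm


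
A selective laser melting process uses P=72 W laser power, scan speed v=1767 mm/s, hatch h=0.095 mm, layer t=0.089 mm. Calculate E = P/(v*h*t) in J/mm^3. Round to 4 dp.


E = 72 / (1767*0.095*0.089) = 4.8193 J/mm^3


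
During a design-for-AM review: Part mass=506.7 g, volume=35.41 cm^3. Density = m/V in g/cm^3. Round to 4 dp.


rho = 506.7 / 35.41 = 14.3095 g/cm^3


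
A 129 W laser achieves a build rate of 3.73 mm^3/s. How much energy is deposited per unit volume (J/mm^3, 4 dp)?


SE = 129 / 3.73 = 34.5845 J/mm^3


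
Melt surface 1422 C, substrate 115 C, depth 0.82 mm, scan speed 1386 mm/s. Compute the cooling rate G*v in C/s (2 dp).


G = (1422-115)/0.82 = 1593.90243902 C/mm
CR = 1593.90243902 * 1386 = 2209148.78 C/s


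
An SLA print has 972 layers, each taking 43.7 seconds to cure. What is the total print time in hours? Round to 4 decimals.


t = 972 * 43.7 / 3600 = 11.799 hrs


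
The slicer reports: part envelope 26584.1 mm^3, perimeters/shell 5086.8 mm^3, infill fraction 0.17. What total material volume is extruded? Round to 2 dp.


V_infill = (26584.1 - 5086.8) * 0.17 = 3654.54
V_total = 5086.8 + 3654.54 = 8741.34 mm^3


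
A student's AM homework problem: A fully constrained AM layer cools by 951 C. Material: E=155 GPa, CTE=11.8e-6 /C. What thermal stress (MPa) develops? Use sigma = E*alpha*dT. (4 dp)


sigma = 155*1000 * 11.8e-6 * 951 = 1739.379 MPa


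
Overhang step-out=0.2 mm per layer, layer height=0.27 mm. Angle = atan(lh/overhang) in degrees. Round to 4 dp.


angle = atan(0.27/0.2) = 53.4711 degrees


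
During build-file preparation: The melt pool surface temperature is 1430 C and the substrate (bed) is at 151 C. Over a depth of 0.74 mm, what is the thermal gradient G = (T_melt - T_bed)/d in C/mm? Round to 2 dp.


G = (1430-151)/0.74 = 1728.38 C/mm


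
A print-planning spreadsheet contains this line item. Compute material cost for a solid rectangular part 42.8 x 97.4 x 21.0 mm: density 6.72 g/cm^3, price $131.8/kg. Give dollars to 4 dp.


V = 42.8 * 97.4 * 21.0 = 87543.12 mm^3 = 87.54312 cm^3
Mass = 87.54312 * 6.72 / 1000 = 0.58828977 kg
Cost = 0.58828977 * 131.8 = 77.5366 $


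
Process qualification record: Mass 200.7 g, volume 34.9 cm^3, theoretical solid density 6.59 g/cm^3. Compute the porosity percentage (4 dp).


rho_part = 200.7 / 34.9 = 5.75071633 g/cm^3
Porosity = (1 - 5.75071633/6.59)*100 = 12.7357 %


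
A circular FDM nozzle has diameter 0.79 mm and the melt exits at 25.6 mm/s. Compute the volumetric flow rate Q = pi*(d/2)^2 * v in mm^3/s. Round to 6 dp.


A = pi*(0.79/2)^2 = 0.49016699 mm^2
Q = 0.49016699 * 25.6 = 12.548275 mm^3/s


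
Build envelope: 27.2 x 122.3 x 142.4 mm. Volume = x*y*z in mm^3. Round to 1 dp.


V = 27.2 * 122.3 * 142.4 = 473702.1 mm^3


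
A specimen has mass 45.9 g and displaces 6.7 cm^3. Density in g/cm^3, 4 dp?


rho = 45.9 / 6.7 = 6.8507 g/cm^3


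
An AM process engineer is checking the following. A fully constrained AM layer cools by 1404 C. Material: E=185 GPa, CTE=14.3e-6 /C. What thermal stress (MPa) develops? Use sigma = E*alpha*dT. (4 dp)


sigma = 185*1000 * 14.3e-6 * 1404 = 3714.282 MPa


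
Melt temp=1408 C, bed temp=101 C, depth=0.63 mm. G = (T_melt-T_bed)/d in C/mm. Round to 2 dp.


G = (1408-101)/0.63 = 2074.6 C/mm


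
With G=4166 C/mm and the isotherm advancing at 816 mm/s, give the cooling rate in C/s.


CR = 4166 * 816 = 3399456 C/s


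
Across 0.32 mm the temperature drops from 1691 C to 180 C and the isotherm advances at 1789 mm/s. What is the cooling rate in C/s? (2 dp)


G = (1691-180)/0.32 = 4721.875 C/mm
CR = 4721.875 * 1789 = 8447434.38 C/s


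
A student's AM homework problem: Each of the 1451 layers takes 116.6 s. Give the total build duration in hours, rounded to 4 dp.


t = 1451 * 116.6 / 3600 = 46.9963 hrs


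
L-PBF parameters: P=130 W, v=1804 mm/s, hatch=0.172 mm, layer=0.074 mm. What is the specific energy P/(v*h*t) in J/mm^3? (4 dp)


Build rate = 1804 * 0.172 * 0.074 = 22.961312 mm^3/s
SE = 130 / 22.961312 = 5.6617 J/mm^3


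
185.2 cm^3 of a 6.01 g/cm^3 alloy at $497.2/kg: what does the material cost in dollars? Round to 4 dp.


Mass = 185.2*6.01/1000 = 1.113052 kg
Cost = 1.113052 * 497.2 = 553.4095 $


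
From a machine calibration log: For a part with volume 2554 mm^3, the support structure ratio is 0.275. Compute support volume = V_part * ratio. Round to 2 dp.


V_support = 2554 * 0.275 = 702.35 mm^3


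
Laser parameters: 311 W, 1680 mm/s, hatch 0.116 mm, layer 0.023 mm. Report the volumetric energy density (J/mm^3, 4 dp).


E = 311 / (1680*0.116*0.023) = 69.385 J/mm^3


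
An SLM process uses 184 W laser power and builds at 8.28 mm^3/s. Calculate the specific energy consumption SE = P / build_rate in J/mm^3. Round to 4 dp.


SE = 184 / 8.28 = 22.2222 J/mm^3


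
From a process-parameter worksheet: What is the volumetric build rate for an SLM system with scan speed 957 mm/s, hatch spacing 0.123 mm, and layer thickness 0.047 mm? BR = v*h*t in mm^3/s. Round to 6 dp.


Rate = 957 * 0.123 * 0.047 = 5.532417 mm^3/s


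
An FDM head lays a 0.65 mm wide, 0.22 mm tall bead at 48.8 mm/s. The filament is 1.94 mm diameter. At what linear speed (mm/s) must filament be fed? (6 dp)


Q = 0.65 * 0.22 * 48.8 = 6.9784 mm^3/s
A_fil = pi*(1.94/2)^2 = 2.95592453 mm^2
v_feed = 6.9784 / 2.95592453 = 2.360818 mm/s


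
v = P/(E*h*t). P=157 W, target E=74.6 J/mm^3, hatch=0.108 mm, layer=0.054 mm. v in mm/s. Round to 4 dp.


v = 157 / (74.6*0.108*0.054) = 360.8638 mm/s


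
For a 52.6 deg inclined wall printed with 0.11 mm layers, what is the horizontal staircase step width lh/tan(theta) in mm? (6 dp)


step = 0.11 / tan(52.6) = 0.084101 mm


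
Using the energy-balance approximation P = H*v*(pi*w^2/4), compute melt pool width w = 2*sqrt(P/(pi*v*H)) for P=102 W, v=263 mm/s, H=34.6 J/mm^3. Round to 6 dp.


w = 2*sqrt(102/(pi*263*34.6)) = 0.119465 mm


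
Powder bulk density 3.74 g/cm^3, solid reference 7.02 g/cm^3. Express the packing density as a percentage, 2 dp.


Packing = (3.74/7.02)*100 = 53.28 %


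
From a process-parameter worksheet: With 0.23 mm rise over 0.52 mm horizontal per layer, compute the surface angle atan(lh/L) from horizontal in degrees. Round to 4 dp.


angle = atan(0.23/0.52) = 23.8602 degrees


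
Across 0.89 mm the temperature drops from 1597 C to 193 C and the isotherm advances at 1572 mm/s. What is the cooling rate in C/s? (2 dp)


G = (1597-193)/0.89 = 1577.52808989 C/mm
CR = 1577.52808989 * 1572 = 2479874.16 C/s


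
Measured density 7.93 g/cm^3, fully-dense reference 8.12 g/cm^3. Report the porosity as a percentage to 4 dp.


Porosity = (1-7.93/8.12)*100 = 2.3399 %


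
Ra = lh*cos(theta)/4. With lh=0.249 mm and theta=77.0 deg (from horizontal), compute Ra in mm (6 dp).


Ra = 0.249 * cos(77.0) / 4 = 0.014003 mm


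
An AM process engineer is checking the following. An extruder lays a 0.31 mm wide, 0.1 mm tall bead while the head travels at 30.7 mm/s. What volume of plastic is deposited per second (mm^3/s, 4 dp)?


Rate = 0.31 * 0.1 * 30.7 = 0.9517 mm^3/s


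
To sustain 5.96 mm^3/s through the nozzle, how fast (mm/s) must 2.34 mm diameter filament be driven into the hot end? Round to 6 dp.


A = pi*(2.34/2)^2 = 4.300526
v = 5.96 / 4.300526 = 1.385877 mm/s


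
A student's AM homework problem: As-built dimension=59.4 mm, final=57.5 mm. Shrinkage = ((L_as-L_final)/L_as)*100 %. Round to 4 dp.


Shrinkage = ((59.4-57.5)/59.4)*100 = 3.1987 %


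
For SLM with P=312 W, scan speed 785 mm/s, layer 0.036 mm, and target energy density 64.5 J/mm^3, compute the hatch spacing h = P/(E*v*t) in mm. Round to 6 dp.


h = 312 / (64.5*785*0.036) = 0.171168 mm


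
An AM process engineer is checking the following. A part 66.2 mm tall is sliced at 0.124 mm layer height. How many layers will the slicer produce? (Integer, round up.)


Layers = ceil(66.2/0.124) = 534


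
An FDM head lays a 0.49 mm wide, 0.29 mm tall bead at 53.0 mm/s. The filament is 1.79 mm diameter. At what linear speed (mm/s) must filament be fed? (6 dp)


Q = 0.49 * 0.29 * 53.0 = 7.5313 mm^3/s
A_fil = pi*(1.79/2)^2 = 2.51649426 mm^2
v_feed = 7.5313 / 2.51649426 = 2.992775 mm/s


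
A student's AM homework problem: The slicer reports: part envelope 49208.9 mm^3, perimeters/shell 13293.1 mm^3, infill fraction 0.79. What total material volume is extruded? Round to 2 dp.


V_infill = (49208.9 - 13293.1) * 0.79 = 28373.48
V_total = 13293.1 + 28373.48 = 41666.58 mm^3


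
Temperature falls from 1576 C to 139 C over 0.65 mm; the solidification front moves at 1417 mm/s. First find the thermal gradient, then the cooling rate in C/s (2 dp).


G = (1576-139)/0.65 = 2210.76923077 C/mm
CR = 2210.76923077 * 1417 = 3132660.0 C/s


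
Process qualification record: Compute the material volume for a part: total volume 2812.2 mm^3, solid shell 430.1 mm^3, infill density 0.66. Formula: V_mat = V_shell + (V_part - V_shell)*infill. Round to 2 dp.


V_infill = (2812.2 - 430.1) * 0.66 = 1572.19
V_total = 430.1 + 1572.19 = 2002.29 mm^3


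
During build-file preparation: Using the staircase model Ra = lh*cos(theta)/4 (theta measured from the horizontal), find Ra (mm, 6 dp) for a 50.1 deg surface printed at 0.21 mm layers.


Ra = 0.21 * cos(50.1) / 4 = 0.033676 mm


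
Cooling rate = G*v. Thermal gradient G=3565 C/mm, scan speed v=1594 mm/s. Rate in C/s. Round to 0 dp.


CR = 3565 * 1594 = 5682610 C/s


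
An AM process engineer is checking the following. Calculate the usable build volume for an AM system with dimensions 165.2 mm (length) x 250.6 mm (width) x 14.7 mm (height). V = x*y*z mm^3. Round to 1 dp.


V = 165.2 * 250.6 * 14.7 = 608567.1 mm^3


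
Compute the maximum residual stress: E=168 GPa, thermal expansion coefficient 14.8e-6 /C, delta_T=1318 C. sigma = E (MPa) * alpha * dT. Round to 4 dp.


sigma = 168*1000 * 14.8e-6 * 1318 = 3277.0752 MPa


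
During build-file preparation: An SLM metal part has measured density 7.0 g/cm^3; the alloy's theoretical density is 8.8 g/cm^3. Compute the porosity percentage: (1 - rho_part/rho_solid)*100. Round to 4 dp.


Porosity = (1-7.0/8.8)*100 = 20.4545 %


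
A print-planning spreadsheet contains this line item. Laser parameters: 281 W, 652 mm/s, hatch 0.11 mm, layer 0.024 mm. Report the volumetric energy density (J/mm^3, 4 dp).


E = 281 / (652*0.11*0.024) = 163.2506 J/mm^3


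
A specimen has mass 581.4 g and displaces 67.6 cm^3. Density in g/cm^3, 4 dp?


rho = 581.4 / 67.6 = 8.6006 g/cm^3


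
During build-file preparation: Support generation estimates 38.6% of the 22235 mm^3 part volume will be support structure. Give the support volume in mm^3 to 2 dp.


V_support = 22235 * 0.386 = 8582.71 mm^3


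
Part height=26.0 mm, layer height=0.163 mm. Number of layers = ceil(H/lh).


Layers = ceil(26.0/0.163) = 160


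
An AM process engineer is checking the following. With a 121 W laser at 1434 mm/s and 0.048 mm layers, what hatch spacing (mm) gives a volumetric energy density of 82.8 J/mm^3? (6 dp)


h = 121 / (82.8*1434*0.048) = 0.021231 mm


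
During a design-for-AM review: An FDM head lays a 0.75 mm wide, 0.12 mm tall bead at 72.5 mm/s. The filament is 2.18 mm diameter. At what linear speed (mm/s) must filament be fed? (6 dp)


Q = 0.75 * 0.12 * 72.5 = 6.525 mm^3/s
A_fil = pi*(2.18/2)^2 = 3.73252623 mm^2
v_feed = 6.525 / 3.73252623 = 1.748146 mm/s


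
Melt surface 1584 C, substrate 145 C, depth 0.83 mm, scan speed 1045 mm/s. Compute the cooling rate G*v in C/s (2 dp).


G = (1584-145)/0.83 = 1733.73493976 C/mm
CR = 1733.73493976 * 1045 = 1811753.01 C/s


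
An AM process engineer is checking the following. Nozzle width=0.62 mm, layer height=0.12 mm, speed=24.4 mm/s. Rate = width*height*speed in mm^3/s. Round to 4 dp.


Rate = 0.62 * 0.12 * 24.4 = 1.8154 mm^3/s


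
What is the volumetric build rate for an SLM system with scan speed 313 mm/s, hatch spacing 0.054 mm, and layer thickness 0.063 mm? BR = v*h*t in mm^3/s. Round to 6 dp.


Rate = 313 * 0.054 * 0.063 = 1.064826 mm^3/s


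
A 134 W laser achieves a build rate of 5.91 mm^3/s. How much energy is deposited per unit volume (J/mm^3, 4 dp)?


SE = 134 / 5.91 = 22.6734 J/mm^3


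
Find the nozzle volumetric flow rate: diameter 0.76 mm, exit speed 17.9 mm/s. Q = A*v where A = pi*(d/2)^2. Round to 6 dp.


A = pi*(0.76/2)^2 = 0.45364598 mm^2
Q = 0.45364598 * 17.9 = 8.120263 mm^3/s


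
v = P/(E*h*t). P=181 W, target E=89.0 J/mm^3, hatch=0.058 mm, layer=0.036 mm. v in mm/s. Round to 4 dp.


v = 181 / (89.0*0.058*0.036) = 973.998 mm/s


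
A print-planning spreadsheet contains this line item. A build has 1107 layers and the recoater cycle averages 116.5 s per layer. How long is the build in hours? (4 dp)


t = 1107 * 116.5 / 3600 = 35.8238 hrs


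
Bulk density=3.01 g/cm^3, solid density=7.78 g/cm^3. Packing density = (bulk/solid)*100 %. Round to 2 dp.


Packing = (3.01/7.78)*100 = 38.69 %


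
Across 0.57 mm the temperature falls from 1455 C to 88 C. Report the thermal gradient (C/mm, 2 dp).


G = (1455-88)/0.57 = 2398.25 C/mm


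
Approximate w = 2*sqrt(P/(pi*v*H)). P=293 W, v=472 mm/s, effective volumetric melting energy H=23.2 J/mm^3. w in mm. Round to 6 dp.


w = 2*sqrt(293/(pi*472*23.2)) = 0.184575 mm


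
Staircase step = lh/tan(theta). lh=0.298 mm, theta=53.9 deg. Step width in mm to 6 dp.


step = 0.298 / tan(53.9) = 0.217305 mm


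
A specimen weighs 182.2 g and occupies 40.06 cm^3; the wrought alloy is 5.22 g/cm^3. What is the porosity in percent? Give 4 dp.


rho_part = 182.2 / 40.06 = 4.54817773 g/cm^3
Porosity = (1 - 4.54817773/5.22)*100 = 12.8702 %


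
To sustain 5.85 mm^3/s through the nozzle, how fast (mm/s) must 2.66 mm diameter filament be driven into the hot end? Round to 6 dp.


A = pi*(2.66/2)^2 = 5.557163
v = 5.85 / 5.557163 = 1.052695 mm/s


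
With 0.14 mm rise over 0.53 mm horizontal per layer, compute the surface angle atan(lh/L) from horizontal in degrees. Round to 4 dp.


angle = atan(0.14/0.53) = 14.7968 degrees


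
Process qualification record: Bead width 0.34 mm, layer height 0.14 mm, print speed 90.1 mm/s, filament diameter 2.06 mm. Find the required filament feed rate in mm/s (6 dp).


Q = 0.34 * 0.14 * 90.1 = 4.28876 mm^3/s
A_fil = pi*(2.06/2)^2 = 3.33291565 mm^2
v_feed = 4.28876 / 3.33291565 = 1.286789 mm/s


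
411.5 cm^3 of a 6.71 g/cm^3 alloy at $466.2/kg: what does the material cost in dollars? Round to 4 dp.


Mass = 411.5*6.71/1000 = 2.761165 kg
Cost = 2.761165 * 466.2 = 1287.2551 $


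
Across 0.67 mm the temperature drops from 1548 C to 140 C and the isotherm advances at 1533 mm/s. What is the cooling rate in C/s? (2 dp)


G = (1548-140)/0.67 = 2101.49253731 C/mm
CR = 2101.49253731 * 1533 = 3221588.06 C/s


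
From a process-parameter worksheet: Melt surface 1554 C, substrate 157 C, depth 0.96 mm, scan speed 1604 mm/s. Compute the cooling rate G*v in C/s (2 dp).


G = (1554-157)/0.96 = 1455.20833333 C/mm
CR = 1455.20833333 * 1604 = 2334154.17 C/s


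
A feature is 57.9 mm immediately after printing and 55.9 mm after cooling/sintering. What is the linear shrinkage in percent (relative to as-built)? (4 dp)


Shrinkage = ((57.9-55.9)/57.9)*100 = 3.4542 %


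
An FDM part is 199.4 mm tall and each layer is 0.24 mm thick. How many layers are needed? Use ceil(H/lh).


Layers = ceil(199.4/0.24) = 831


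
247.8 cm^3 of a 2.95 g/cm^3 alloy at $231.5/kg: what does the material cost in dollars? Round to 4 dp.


Mass = 247.8*2.95/1000 = 0.73101 kg
Cost = 0.73101 * 231.5 = 169.2288 $


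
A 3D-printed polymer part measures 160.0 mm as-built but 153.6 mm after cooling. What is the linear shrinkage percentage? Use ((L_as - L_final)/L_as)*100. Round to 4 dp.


Shrinkage = ((160.0-153.6)/160.0)*100 = 4.0 %


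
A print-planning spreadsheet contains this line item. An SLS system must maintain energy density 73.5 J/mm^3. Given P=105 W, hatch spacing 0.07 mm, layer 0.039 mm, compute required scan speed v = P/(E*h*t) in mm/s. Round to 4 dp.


v = 105 / (73.5*0.07*0.039) = 523.2862 mm/s


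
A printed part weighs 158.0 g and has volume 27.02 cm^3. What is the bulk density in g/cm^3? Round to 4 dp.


rho = 158.0 / 27.02 = 5.8475 g/cm^3


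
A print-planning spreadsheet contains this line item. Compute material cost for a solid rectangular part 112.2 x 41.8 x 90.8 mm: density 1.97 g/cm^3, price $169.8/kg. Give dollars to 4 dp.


V = 112.2 * 41.8 * 90.8 = 425848.368 mm^3 = 425.848368 cm^3
Mass = 425.848368 * 1.97 / 1000 = 0.83892128 kg
Cost = 0.83892128 * 169.8 = 142.4488 $


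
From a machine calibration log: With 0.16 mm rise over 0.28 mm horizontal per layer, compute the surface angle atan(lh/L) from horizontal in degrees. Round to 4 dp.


angle = atan(0.16/0.28) = 29.7449 degrees


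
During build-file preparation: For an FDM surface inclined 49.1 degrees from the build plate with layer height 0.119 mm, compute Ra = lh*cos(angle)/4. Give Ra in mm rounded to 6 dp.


Ra = 0.119 * cos(49.1) / 4 = 0.019479 mm


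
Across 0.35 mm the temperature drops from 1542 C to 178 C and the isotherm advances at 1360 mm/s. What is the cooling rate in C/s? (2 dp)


G = (1542-178)/0.35 = 3897.14285714 C/mm
CR = 3897.14285714 * 1360 = 5300114.29 C/s


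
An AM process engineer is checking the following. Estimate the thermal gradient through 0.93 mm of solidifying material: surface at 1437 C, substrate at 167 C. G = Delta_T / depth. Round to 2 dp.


G = (1437-167)/0.93 = 1365.59 C/mm


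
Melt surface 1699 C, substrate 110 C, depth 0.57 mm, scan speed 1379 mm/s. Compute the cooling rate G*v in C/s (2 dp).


G = (1699-110)/0.57 = 2787.71929825 C/mm
CR = 2787.71929825 * 1379 = 3844264.91 C/s


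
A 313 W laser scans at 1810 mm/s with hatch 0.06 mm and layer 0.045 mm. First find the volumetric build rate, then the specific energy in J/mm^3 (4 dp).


Build rate = 1810 * 0.06 * 0.045 = 4.887 mm^3/s
SE = 313 / 4.887 = 64.0475 J/mm^3


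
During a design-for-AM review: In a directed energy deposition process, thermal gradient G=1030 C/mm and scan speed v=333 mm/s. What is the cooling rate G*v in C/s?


CR = 1030 * 333 = 342990 C/s


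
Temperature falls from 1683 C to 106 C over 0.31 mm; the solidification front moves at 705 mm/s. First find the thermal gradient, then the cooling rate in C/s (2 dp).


G = (1683-106)/0.31 = 5087.09677419 C/mm
CR = 5087.09677419 * 705 = 3586403.23 C/s


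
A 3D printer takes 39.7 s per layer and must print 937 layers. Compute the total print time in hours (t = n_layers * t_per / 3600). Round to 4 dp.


t = 937 * 39.7 / 3600 = 10.333 hrs


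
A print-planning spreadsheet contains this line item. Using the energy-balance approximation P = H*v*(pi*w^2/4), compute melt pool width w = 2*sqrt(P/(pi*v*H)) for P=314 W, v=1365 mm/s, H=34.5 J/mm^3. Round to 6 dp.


w = 2*sqrt(314/(pi*1365*34.5)) = 0.092139 mm


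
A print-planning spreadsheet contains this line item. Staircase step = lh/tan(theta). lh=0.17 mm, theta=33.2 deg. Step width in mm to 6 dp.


step = 0.17 / tan(33.2) = 0.259787 mm


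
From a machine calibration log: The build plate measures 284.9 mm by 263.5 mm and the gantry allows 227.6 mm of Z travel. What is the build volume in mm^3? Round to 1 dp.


V = 284.9 * 263.5 * 227.6 = 17086193.7 mm^3


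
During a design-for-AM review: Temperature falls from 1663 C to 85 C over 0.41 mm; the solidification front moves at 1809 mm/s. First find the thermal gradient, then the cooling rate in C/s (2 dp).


G = (1663-85)/0.41 = 3848.7804878 C/mm
CR = 3848.7804878 * 1809 = 6962443.9 C/s


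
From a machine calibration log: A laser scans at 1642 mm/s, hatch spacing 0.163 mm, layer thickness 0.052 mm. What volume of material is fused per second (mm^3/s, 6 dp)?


Rate = 1642 * 0.163 * 0.052 = 13.917592 mm^3/s


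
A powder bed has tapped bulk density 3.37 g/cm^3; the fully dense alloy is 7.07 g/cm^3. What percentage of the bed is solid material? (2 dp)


Packing = (3.37/7.07)*100 = 47.67 %


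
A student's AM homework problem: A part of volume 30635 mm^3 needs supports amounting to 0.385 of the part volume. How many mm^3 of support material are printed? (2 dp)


V_support = 30635 * 0.385 = 11794.48 mm^3


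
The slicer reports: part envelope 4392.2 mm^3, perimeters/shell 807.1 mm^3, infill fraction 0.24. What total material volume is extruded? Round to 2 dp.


V_infill = (4392.2 - 807.1) * 0.24 = 860.42
V_total = 807.1 + 860.42 = 1667.52 mm^3


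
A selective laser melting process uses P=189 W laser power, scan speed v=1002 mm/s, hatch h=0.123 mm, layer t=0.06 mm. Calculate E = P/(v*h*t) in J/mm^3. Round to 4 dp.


E = 189 / (1002*0.123*0.06) = 25.5586 J/mm^3


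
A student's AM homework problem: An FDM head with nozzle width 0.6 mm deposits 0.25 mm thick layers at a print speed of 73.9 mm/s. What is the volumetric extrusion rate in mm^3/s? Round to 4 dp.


Rate = 0.6 * 0.25 * 73.9 = 11.085 mm^3/s


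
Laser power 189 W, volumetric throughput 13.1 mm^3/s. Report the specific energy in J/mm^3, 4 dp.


SE = 189 / 13.1 = 14.4275 J/mm^3


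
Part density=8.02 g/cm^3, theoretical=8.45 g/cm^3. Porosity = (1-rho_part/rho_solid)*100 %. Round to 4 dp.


Porosity = (1-8.02/8.45)*100 = 5.0888 %
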